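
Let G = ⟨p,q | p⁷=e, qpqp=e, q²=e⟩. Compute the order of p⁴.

Compute successive powers until reaching e:
  (p⁴)¹ = p⁴, (p⁴)² = p, (p⁴)³ = p⁵, (p⁴)⁴ = p², (p⁴)⁵ = p⁶, (p⁴)⁶ = p³, (p⁴)⁷ = e.
The smallest positive k with (p⁴)ᵏ = e is 7.

Answer: 7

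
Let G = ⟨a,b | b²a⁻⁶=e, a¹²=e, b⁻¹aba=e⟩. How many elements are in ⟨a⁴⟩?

|⟨a⁴⟩| equals the order of a⁴. Compute successive powers until reaching e:
  (a⁴)¹ = a⁴, (a⁴)² = a⁸, (a⁴)³ = e.
The smallest positive k with (a⁴)ᵏ = e is 3, so |⟨a⁴⟩| = 3.

Answer: 3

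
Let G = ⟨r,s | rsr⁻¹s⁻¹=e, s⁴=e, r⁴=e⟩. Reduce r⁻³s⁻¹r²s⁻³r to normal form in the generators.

Multiply left to right, reducing at each step:
  r · s⁻¹ = rs³
  (rs³) · r² = r³s³
  (r³s³) · s⁻³ = r³
  (r³) · r = e

Answer: e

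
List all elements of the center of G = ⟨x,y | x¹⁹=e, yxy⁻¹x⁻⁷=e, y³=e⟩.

An element z ∈ Z(G) iff z commutes with every generator.
For example e is central: e·x = x = x·e; e·y = y = y·e.
Whereas x ∉ Z(G) since x·y = xy ≠ x⁷y = y·x.
Checking each of the 57 elements this way gives Z(G) = {e}, of order 1.

Answer: {e}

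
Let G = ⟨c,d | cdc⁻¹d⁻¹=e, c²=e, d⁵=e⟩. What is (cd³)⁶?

Compute successive powers of (cd³), reducing at each step:
  (cd³)²: (cd³) · c = d³;   (d³) · d³ = d
  (cd³)³: d · c = cd;   (cd) · d³ = cd⁴
  (cd³)⁴: (cd⁴) · c = d⁴;   (d⁴) · d³ = d²
  (cd³)⁵: (d²) · c = cd²;   (cd²) · d³ = c
  (cd³)⁶: c · c = e;   e · d³ = d³

Answer: d³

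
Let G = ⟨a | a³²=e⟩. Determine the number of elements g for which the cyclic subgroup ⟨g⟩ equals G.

G is cyclic of order 32. An element generates G iff its order is 32, and a cyclic group of order 32 has exactly φ(32) = 16 such elements.

Answer: 16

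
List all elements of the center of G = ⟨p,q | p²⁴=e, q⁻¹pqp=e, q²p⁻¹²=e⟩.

An element z ∈ Z(G) iff z commutes with every generator.
For example p¹² is central: (p¹²)·p = p¹³ = p·(p¹²); (p¹²)·q = q⁻¹ = q·(p¹²).
Whereas p ∉ Z(G) since p·q = pq ≠ p¹¹q⁻¹ = q·p.
Checking each of the 48 elements this way gives Z(G) = {e, p¹²}, of order 2.

Answer: {e, p¹²}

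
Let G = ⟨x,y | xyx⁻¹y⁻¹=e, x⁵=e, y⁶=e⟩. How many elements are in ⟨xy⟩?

|⟨xy⟩| equals the order of xy. Compute successive powers until reaching e:
  (xy)¹ = xy, (xy)² = x²y², (xy)³ = x³y³, (xy)⁴ = x⁴y⁴, (xy)⁵ = y⁵, (xy)⁶ = x, (xy)⁷ = x²y, (xy)⁸ = x³y², (xy)⁹ = x⁴y³, (xy)¹⁰ = y⁴, (xy)¹¹ = xy⁵, (xy)¹² = x², (xy)¹³ = x³y, (xy)¹⁴ = x⁴y², (xy)¹⁵ = y³, (xy)¹⁶ = xy⁴, (xy)¹⁷ = x²y⁵, (xy)¹⁸ = x³, (xy)¹⁹ = x⁴y, (xy)²⁰ = y², (xy)²¹ = xy³, (xy)²² = x²y⁴, (xy)²³ = x³y⁵, (xy)²⁴ = x⁴, (xy)²⁵ = y, (xy)²⁶ = xy², (xy)²⁷ = x²y³, (xy)²⁸ = x³y⁴, (xy)²⁹ = x⁴y⁵, (xy)³⁰ = e.
The smallest positive k with (xy)ᵏ = e is 30, so |⟨xy⟩| = 30.

Answer: 30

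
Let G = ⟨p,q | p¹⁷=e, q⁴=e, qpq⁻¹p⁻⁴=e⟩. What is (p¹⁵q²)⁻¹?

The order of (p¹⁵q²) is 2 (smallest k with (p¹⁵q²)ᵏ = e), so (p¹⁵q²)⁻¹ = (p¹⁵q²)¹ = p¹⁵q².
Check: (p¹⁵q²) · (p¹⁵q²) → (p¹⁵q²) · p¹⁵ = q²;   (q²) · q² = e, giving e as required.

Answer: p¹⁵q²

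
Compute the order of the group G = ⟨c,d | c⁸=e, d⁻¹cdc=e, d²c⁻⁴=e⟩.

Enumerate words in the generators, reducing via the relations: the distinct elements are
  {c, d, e, cd, c², c³, c⁴, c⁵, c⁶, c⁷, c²d, c³d, d⁻¹, cd⁻¹, c²d⁻¹, c³d⁻¹}.
No further products give new elements, so |G| = 16.

Answer: 16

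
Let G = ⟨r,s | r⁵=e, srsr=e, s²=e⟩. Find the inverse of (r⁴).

The order of (r⁴) is 5 (smallest k with (r⁴)ᵏ = e), so (r⁴)⁻¹ = (r⁴)⁴ = r.
Check: (r⁴) · r → (r⁴) · r = e, giving e as required.

Answer: r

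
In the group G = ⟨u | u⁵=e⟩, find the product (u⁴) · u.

Compute (u⁴) · u by multiplying left to right and reducing via the relations at each step:
  (u⁴) · u = e

Answer: e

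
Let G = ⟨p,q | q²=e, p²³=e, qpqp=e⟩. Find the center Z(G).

An element z ∈ Z(G) iff z commutes with every generator.
For example e is central: e·p = p = p·e; e·q = q = q·e.
Whereas p ∉ Z(G) since p·q = pq ≠ p²²q = q·p.
Checking each of the 46 elements this way gives Z(G) = {e}, of order 1.

Answer: {e}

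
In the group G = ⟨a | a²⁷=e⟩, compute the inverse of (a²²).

The order of (a²²) is 27 (smallest k with (a²²)ᵏ = e), so (a²²)⁻¹ = (a²²)²⁶ = a⁵.
Check: (a²²) · (a⁵) → (a²²) · a⁵ = e, giving e as required.

Answer: a⁵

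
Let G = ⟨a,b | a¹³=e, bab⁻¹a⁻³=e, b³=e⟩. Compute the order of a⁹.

Compute successive powers until reaching e:
  (a⁹)¹ = a⁹, (a⁹)² = a⁵, (a⁹)³ = a, (a⁹)⁴ = a¹⁰, (a⁹)⁵ = a⁶, (a⁹)⁶ = a², (a⁹)⁷ = a¹¹, (a⁹)⁸ = a⁷, (a⁹)⁹ = a³, (a⁹)¹⁰ = a¹², (a⁹)¹¹ = a⁸, (a⁹)¹² = a⁴, (a⁹)¹³ = e.
The smallest positive k with (a⁹)ᵏ = e is 13.

Answer: 13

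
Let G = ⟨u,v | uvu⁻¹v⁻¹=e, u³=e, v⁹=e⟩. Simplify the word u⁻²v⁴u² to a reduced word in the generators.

Multiply left to right, reducing at each step:
  u · v⁴ = uv⁴
  (uv⁴) · u² = v⁴

Answer: v⁴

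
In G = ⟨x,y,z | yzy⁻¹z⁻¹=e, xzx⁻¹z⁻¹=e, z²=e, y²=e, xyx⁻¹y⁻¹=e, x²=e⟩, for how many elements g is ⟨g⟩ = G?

⟨g⟩ = G would require ord(g) = |G| = 8, but the maximum element order in G is 2 < 8. So G is not cyclic and no single element generates it: the count is 0.

Answer: 0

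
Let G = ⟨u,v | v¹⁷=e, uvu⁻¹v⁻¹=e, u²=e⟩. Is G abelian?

Each pair of generators commutes: u·v = uv = v·u. Since the generators pairwise commute, every element of G commutes with every other, so G is abelian.

Answer: Yes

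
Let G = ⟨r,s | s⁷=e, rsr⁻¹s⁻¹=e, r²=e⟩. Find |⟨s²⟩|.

|⟨s²⟩| equals the order of s². Compute successive powers until reaching e:
  (s²)¹ = s², (s²)² = s⁴, (s²)³ = s⁶, (s²)⁴ = s, (s²)⁵ = s³, (s²)⁶ = s⁵, (s²)⁷ = e.
The smallest positive k with (s²)ᵏ = e is 7, so |⟨s²⟩| = 7.

Answer: 7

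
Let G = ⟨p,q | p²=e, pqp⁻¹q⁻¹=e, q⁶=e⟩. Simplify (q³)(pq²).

Compute (q³) · (pq²) by multiplying left to right and reducing via the relations at each step:
  (q³) · p = pq³
  (pq³) · q² = pq⁵

Answer: pq⁵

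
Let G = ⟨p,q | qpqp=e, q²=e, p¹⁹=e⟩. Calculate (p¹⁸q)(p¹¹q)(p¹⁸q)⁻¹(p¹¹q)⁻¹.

[(p¹⁸q), (p¹¹q)] = (p¹⁸q)·(p¹¹q)·(p¹⁸q)⁻¹·(p¹¹q)⁻¹.
  (p¹⁸q) · (p¹¹q) = p⁷
  (p⁷) · (p¹⁸q) = p⁶q
  (p⁶q) · (p¹¹q) = p¹⁴

Answer: p¹⁴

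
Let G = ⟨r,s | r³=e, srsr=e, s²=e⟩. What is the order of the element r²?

Compute successive powers until reaching e:
  (r²)¹ = r², (r²)² = r, (r²)³ = e.
The smallest positive k with (r²)ᵏ = e is 3.

Answer: 3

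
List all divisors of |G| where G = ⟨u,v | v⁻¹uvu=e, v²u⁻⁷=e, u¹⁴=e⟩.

|G| = 28 = 2² · 7. By Lagrange's theorem the order of any subgroup divides 28; the divisors of 28 are 1, 2, 4, 7, 14, 28.

Answer: 1, 2, 4, 7, 14, 28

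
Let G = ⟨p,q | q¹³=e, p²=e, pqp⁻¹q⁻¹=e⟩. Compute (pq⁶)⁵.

Compute successive powers of (pq⁶), reducing at each step:
  (pq⁶)²: (pq⁶) · p = q⁶;   (q⁶) · q⁶ = q¹²
  (pq⁶)³: (q¹²) · p = pq¹²;   (pq¹²) · q⁶ = pq⁵
  (pq⁶)⁴: (pq⁵) · p = q⁵;   (q⁵) · q⁶ = q¹¹
  (pq⁶)⁵: (q¹¹) · p = pq¹¹;   (pq¹¹) · q⁶ = pq⁴

Answer: pq⁴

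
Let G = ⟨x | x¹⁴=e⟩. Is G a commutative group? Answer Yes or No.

G has a single generator, so G is cyclic and hence abelian.

Answer: Yes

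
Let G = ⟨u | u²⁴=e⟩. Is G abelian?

G has a single generator, so G is cyclic and hence abelian.

Answer: Yes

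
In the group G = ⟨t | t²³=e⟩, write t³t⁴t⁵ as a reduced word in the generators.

Multiply left to right, reducing at each step:
  (t³) · t⁴ = t⁷
  (t⁷) · t⁵ = t¹²

Answer: t¹²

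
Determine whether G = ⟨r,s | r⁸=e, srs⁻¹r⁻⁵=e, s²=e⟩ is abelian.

r·s = rs but s·r = r⁵s, so r·s ≠ s·r and G is not abelian.

Answer: No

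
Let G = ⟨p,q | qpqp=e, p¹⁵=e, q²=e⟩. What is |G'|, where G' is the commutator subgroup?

G' = [G, G] is generated by all commutators. The generator-pair commutators are: [p, q] = p².
The subgroup they normally generate is {e, p, p², p³, p⁴, p⁵, p⁶, p⁷, p⁸, p⁹, p¹⁰, p¹¹, p¹², p¹³, p¹⁴}, of order 15.
Check: |G/G'| = 30/15 = 2 is the order of the abelianisation.

Answer: 15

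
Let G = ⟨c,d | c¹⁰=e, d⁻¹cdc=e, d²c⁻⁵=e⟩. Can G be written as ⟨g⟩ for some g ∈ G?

Every cyclic group is abelian. But c·d = cd while d·c = c⁴d⁻¹, so c·d ≠ d·c and G is not abelian. Hence G is not cyclic.

Answer: No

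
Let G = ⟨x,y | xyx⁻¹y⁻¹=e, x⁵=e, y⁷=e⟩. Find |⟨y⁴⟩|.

|⟨y⁴⟩| equals the order of y⁴. Compute successive powers until reaching e:
  (y⁴)¹ = y⁴, (y⁴)² = y, (y⁴)³ = y⁵, (y⁴)⁴ = y², (y⁴)⁵ = y⁶, (y⁴)⁶ = y³, (y⁴)⁷ = e.
The smallest positive k with (y⁴)ᵏ = e is 7, so |⟨y⁴⟩| = 7.

Answer: 7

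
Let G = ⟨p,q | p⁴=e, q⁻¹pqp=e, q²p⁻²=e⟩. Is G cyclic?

Every cyclic group is abelian. But p·q = pq while q·p = pq⁻¹, so p·q ≠ q·p and G is not abelian. Hence G is not cyclic.

Answer: No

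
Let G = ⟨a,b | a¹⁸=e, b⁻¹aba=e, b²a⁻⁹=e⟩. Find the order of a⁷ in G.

Compute successive powers until reaching e:
  (a⁷)¹ = a⁷, (a⁷)² = a¹⁴, (a⁷)³ = a³, (a⁷)⁴ = a¹⁰, (a⁷)⁵ = a¹⁷, (a⁷)⁶ = a⁶, (a⁷)⁷ = a¹³, (a⁷)⁸ = a², (a⁷)⁹ = a⁹, (a⁷)¹⁰ = a¹⁶, (a⁷)¹¹ = a⁵, (a⁷)¹² = a¹², (a⁷)¹³ = a, (a⁷)¹⁴ = a⁸, (a⁷)¹⁵ = a¹⁵, (a⁷)¹⁶ = a⁴, (a⁷)¹⁷ = a¹¹, (a⁷)¹⁸ = e.
The smallest positive k with (a⁷)ᵏ = e is 18.

Answer: 18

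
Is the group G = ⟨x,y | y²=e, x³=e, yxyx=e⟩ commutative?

x·y = xy but y·x = x²y, so x·y ≠ y·x and G is not abelian.

Answer: No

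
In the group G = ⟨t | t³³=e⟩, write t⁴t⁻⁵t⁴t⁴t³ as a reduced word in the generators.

Multiply left to right, reducing at each step:
  (t⁴) · t⁻⁵ = t³²
  (t³²) · t⁴ = t³
  (t³) · t⁴ = t⁷
  (t⁷) · t³ = t¹⁰

Answer: t¹⁰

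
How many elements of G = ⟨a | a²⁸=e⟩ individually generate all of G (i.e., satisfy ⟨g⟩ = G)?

G is cyclic of order 28. An element generates G iff its order is 28, and a cyclic group of order 28 has exactly φ(28) = 12 such elements.

Answer: 12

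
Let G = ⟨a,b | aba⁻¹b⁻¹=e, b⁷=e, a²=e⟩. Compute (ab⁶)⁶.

Compute successive powers of (ab⁶), reducing at each step:
  (ab⁶)²: (ab⁶) · a = b⁶;   (b⁶) · b⁶ = b⁵
  (ab⁶)³: (b⁵) · a = ab⁵;   (ab⁵) · b⁶ = ab⁴
  (ab⁶)⁴: (ab⁴) · a = b⁴;   (b⁴) · b⁶ = b³
  (ab⁶)⁵: (b³) · a = ab³;   (ab³) · b⁶ = ab²
  (ab⁶)⁶: (ab²) · a = b²;   (b²) · b⁶ = b

Answer: b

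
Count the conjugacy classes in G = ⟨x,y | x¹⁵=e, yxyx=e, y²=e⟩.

The conjugacy classes (representative and size) are:
  [e] (size 1), [x¹⁴] (size 2), [x²] (size 2), [x³] (size 2), [x⁴] (size 2), [x¹⁰] (size 2), [x⁹] (size 2), [x⁷] (size 2), [x¹³y] (size 15).
Class equation: 1 + 2 + 2 + 2 + 2 + 2 + 2 + 2 + 15 = 30 = |G|. So G has 9 conjugacy classes.

Answer: 9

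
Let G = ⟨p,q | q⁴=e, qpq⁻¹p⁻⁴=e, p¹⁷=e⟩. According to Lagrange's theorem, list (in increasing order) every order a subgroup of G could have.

|G| = 68 = 2² · 17. By Lagrange's theorem the order of any subgroup divides 68; the divisors of 68 are 1, 2, 4, 17, 34, 68.

Answer: 1, 2, 4, 17, 34, 68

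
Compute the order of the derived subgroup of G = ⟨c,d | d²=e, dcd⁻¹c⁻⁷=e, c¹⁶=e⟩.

G' = [G, G] is generated by all commutators. The generator-pair commutators are: [c, d] = c¹⁰.
The subgroup they normally generate is {e, c², c⁴, c⁶, c⁸, c¹⁰, c¹², c¹⁴}, of order 8.
Check: |G/G'| = 32/8 = 4 is the order of the abelianisation.

Answer: 8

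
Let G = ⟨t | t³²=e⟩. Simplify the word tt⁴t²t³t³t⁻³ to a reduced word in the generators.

Multiply left to right, reducing at each step:
  t · t⁴ = t⁵
  (t⁵) · t² = t⁷
  (t⁷) · t³ = t¹⁰
  (t¹⁰) · t³ = t¹³
  (t¹³) · t⁻³ = t¹⁰

Answer: t¹⁰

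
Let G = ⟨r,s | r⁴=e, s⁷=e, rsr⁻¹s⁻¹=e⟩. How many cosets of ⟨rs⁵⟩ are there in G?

First find ord(rs⁵) by computing successive powers:
  (rs⁵)¹ = rs⁵, (rs⁵)² = r²s³, (rs⁵)³ = r³s, (rs⁵)⁴ = s⁶, (rs⁵)⁵ = rs⁴, (rs⁵)⁶ = r²s², (rs⁵)⁷ = r³, (rs⁵)⁸ = s⁵, (rs⁵)⁹ = rs³, (rs⁵)¹⁰ = r²s, (rs⁵)¹¹ = r³s⁶, (rs⁵)¹² = s⁴, (rs⁵)¹³ = rs², (rs⁵)¹⁴ = r², (rs⁵)¹⁵ = r³s⁵, (rs⁵)¹⁶ = s³, (rs⁵)¹⁷ = rs, (rs⁵)¹⁸ = r²s⁶, (rs⁵)¹⁹ = r³s⁴, (rs⁵)²⁰ = s², (rs⁵)²¹ = r, (rs⁵)²² = r²s⁵, (rs⁵)²³ = r³s³, (rs⁵)²⁴ = s, (rs⁵)²⁵ = rs⁶, (rs⁵)²⁶ = r²s⁴, (rs⁵)²⁷ = r³s², (rs⁵)²⁸ = e.
So |⟨rs⁵⟩| = ord(rs⁵) = 28. With |G| = 28, by Lagrange [G : ⟨rs⁵⟩] = 28/28 = 1.

Answer: 1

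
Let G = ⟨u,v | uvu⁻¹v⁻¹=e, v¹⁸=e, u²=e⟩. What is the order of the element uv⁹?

Compute successive powers until reaching e:
  (uv⁹)¹ = uv⁹, (uv⁹)² = e.
The smallest positive k with (uv⁹)ᵏ = e is 2.

Answer: 2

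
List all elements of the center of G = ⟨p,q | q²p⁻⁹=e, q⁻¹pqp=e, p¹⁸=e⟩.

An element z ∈ Z(G) iff z commutes with every generator.
For example p⁹ is central: (p⁹)·p = p¹⁰ = p·(p⁹); (p⁹)·q = q⁻¹ = q·(p⁹).
Whereas p ∉ Z(G) since p·q = pq ≠ p⁸q⁻¹ = q·p.
Checking each of the 36 elements this way gives Z(G) = {e, p⁹}, of order 2.

Answer: {e, p⁹}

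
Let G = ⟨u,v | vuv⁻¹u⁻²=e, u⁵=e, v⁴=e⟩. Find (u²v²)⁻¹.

The order of (u²v²) is 2 (smallest k with (u²v²)ᵏ = e), so (u²v²)⁻¹ = (u²v²)¹ = u²v².
Check: (u²v²) · (u²v²) → (u²v²) · u² = v²;   (v²) · v² = e, giving e as required.

Answer: u²v²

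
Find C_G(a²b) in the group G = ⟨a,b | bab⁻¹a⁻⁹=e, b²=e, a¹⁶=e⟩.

⟨a²b⟩ ⊆ C_G(a²b) since powers of a²b commute with a²b; so |C_G(a²b)| ≥ |⟨a²b⟩| = 8.
By orbit–stabilizer, |C_G(a²b)| = |G| / |conj. class of a²b| = 32 / 2 = 16.
The 16 elements commuting with a²b are {e, a², a⁴, a⁶, a⁸, a¹⁰, a¹², a¹⁴, b, a¹⁰b, a²b, a¹²b, a⁴b, a¹⁴b, a⁶b, a⁸b}.

Answer: {e, a², a⁴, a⁶, a⁸, a¹⁰, a¹², a¹⁴, b, a¹⁰b, a²b, a¹²b, a⁴b, a¹⁴b, a⁶b, a⁸b}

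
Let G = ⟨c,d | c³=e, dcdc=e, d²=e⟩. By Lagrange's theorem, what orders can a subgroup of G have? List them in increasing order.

|G| = 6 = 2 · 3. By Lagrange's theorem the order of any subgroup divides 6; the divisors of 6 are 1, 2, 3, 6.

Answer: 1, 2, 3, 6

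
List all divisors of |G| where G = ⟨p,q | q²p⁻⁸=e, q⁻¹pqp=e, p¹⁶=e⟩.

|G| = 32 = 2⁵. By Lagrange's theorem the order of any subgroup divides 32; the divisors of 32 are 1, 2, 4, 8, 16, 32.

Answer: 1, 2, 4, 8, 16, 32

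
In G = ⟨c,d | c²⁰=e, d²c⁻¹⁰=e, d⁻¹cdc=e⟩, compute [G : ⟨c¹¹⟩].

First find ord(c¹¹) by computing successive powers:
  (c¹¹)¹ = c¹¹, (c¹¹)² = c², (c¹¹)³ = c¹³, (c¹¹)⁴ = c⁴, (c¹¹)⁵ = c¹⁵, (c¹¹)⁶ = c⁶, (c¹¹)⁷ = c¹⁷, (c¹¹)⁸ = c⁸, (c¹¹)⁹ = c¹⁹, (c¹¹)¹⁰ = c¹⁰, (c¹¹)¹¹ = c, (c¹¹)¹² = c¹², (c¹¹)¹³ = c³, (c¹¹)¹⁴ = c¹⁴, (c¹¹)¹⁵ = c⁵, (c¹¹)¹⁶ = c¹⁶, (c¹¹)¹⁷ = c⁷, (c¹¹)¹⁸ = c¹⁸, (c¹¹)¹⁹ = c⁹, (c¹¹)²⁰ = e.
So |⟨c¹¹⟩| = ord(c¹¹) = 20. With |G| = 40, by Lagrange [G : ⟨c¹¹⟩] = 40/20 = 2.

Answer: 2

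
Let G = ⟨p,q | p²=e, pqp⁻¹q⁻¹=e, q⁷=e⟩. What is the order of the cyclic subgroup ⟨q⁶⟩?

|⟨q⁶⟩| equals the order of q⁶. Compute successive powers until reaching e:
  (q⁶)¹ = q⁶, (q⁶)² = q⁵, (q⁶)³ = q⁴, (q⁶)⁴ = q³, (q⁶)⁵ = q², (q⁶)⁶ = q, (q⁶)⁷ = e.
The smallest positive k with (q⁶)ᵏ = e is 7, so |⟨q⁶⟩| = 7.

Answer: 7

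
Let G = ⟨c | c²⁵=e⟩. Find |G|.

G is generated by a single element, so G is cyclic. The relator gives c²⁵ = e and no smaller power is forced to be e, so the 25 powers {c, e, c², c³, c⁴, c⁵, c⁶, c⁷, c⁸, c⁹, c²², c²³, c²¹, c²⁰, c²⁴, c¹², c¹³, c¹¹, c¹⁰, c¹⁴, c¹⁵, c¹⁶, c¹⁷, c¹⁸, c¹⁹} are distinct. Hence |G| = 25.

Answer: 25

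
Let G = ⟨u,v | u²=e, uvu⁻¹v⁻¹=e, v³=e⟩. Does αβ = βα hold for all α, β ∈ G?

Each pair of generators commutes: u·v = uv = v·u. Since the generators pairwise commute, every element of G commutes with every other, so G is abelian.

Answer: Yes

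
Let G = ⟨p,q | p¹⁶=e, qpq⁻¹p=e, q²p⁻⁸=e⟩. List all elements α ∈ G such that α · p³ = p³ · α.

⟨p³⟩ ⊆ C_G(p³) since powers of p³ commute with p³; so |C_G(p³)| ≥ |⟨p³⟩| = 16.
By orbit–stabilizer, |C_G(p³)| = |G| / |conj. class of p³| = 32 / 2 = 16.
The 16 elements commuting with p³ are {e, p, p², p³, p⁴, p⁵, p⁶, p⁷, p⁸, p⁹, p¹⁰, p¹¹, p¹², p¹³, p¹⁴, p¹⁵}.

Answer: {e, p, p², p³, p⁴, p⁵, p⁶, p⁷, p⁸, p⁹, p¹⁰, p¹¹, p¹², p¹³, p¹⁴, p¹⁵}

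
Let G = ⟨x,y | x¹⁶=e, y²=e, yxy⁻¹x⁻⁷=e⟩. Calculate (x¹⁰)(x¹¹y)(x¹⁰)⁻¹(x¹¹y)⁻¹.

[(x¹⁰), (x¹¹y)] = (x¹⁰)·(x¹¹y)·(x¹⁰)⁻¹·(x¹¹y)⁻¹.
  (x¹⁰) · (x¹¹y) = x⁵y
  (x⁵y) · (x⁶) = x¹⁵y
  (x¹⁵y) · (x³y) = x⁴

Answer: x⁴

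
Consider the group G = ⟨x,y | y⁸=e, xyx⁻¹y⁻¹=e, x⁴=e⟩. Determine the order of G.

Enumerate words in the generators, reducing via the relations: the distinct elements are
  {e, x, y, xy, x², x³, y², y³, y⁴, y⁵, y⁶, y⁷, xy², xy³, xy⁴, xy⁵, xy⁶, xy⁷, x²y, x³y, x²y², x²y³, x²y⁴, x²y⁵, x²y⁶, x²y⁷, x³y², x³y³, x³y⁴, x³y⁵, x³y⁶, x³y⁷}.
No further products give new elements, so |G| = 32.

Answer: 32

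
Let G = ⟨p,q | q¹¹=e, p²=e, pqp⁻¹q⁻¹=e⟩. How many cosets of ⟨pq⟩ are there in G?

First find ord(pq) by computing successive powers:
  (pq)¹ = pq, (pq)² = q², (pq)³ = pq³, (pq)⁴ = q⁴, (pq)⁵ = pq⁵, (pq)⁶ = q⁶, (pq)⁷ = pq⁷, (pq)⁸ = q⁸, (pq)⁹ = pq⁹, (pq)¹⁰ = q¹⁰, (pq)¹¹ = p, (pq)¹² = q, (pq)¹³ = pq², (pq)¹⁴ = q³, (pq)¹⁵ = pq⁴, (pq)¹⁶ = q⁵, (pq)¹⁷ = pq⁶, (pq)¹⁸ = q⁷, (pq)¹⁹ = pq⁸, (pq)²⁰ = q⁹, (pq)²¹ = pq¹⁰, (pq)²² = e.
So |⟨pq⟩| = ord(pq) = 22. With |G| = 22, by Lagrange [G : ⟨pq⟩] = 22/22 = 1.

Answer: 1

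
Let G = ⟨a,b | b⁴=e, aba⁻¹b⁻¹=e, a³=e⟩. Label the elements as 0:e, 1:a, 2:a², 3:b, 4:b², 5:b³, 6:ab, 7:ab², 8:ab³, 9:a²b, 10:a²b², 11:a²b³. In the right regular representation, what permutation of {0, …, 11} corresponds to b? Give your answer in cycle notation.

(0 3 4 5)(1 6 7 8)(2 9 10 11)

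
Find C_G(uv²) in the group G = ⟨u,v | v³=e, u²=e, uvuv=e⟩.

⟨uv²⟩ ⊆ C_G(uv²) since powers of uv² commute with uv²; so |C_G(uv²)| ≥ |⟨uv²⟩| = 2.
By orbit–stabilizer, |C_G(uv²)| = |G| / |conj. class of uv²| = 6 / 3 = 2.
The 2 elements commuting with uv² are {e, uv²}.

Answer: {e, uv²}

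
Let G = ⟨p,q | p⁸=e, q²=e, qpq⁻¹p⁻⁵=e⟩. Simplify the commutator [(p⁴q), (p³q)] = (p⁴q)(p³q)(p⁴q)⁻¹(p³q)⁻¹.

[(p⁴q), (p³q)] = (p⁴q)·(p³q)·(p⁴q)⁻¹·(p³q)⁻¹.
  (p⁴q) · (p³q) = p³
  (p³) · (p⁴q) = p⁷q
  (p⁷q) · (pq) = p⁴

Answer: p⁴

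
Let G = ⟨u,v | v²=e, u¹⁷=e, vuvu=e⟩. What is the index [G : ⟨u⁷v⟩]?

First find ord(u⁷v) by computing successive powers:
  (u⁷v)¹ = u⁷v, (u⁷v)² = e.
So |⟨u⁷v⟩| = ord(u⁷v) = 2. With |G| = 34, by Lagrange [G : ⟨u⁷v⟩] = 34/2 = 17.

Answer: 17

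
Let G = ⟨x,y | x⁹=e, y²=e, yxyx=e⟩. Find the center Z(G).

An element z ∈ Z(G) iff z commutes with every generator.
For example e is central: e·x = x = x·e; e·y = y = y·e.
Whereas x ∉ Z(G) since x·y = xy ≠ x⁸y = y·x.
Checking each of the 18 elements this way gives Z(G) = {e}, of order 1.

Answer: {e}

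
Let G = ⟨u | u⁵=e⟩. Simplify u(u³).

Compute u · (u³) by multiplying left to right and reducing via the relations at each step:
  u · u³ = u⁴

Answer: u⁴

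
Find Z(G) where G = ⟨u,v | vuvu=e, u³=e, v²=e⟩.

An element z ∈ Z(G) iff z commutes with every generator.
For example e is central: e·u = u = u·e; e·v = v = v·e.
Whereas u ∉ Z(G) since u·v = uv ≠ u²v = v·u.
Checking each of the 6 elements this way gives Z(G) = {e}, of order 1.

Answer: {e}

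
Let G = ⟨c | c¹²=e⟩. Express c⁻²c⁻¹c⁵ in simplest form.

Multiply left to right, reducing at each step:
  (c¹⁰) · c⁻¹ = c⁹
  (c⁹) · c⁵ = c²

Answer: c²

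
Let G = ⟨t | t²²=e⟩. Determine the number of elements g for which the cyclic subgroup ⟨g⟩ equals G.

G is cyclic of order 22. An element generates G iff its order is 22, and a cyclic group of order 22 has exactly φ(22) = 10 such elements.

Answer: 10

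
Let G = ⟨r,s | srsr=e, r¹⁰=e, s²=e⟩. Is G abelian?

r·s = rs but s·r = r⁹s, so r·s ≠ s·r and G is not abelian.

Answer: No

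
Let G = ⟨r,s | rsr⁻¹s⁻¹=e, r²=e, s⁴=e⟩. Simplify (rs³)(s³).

Compute (rs³) · (s³) by multiplying left to right and reducing via the relations at each step:
  (rs³) · s³ = rs²

Answer: rs²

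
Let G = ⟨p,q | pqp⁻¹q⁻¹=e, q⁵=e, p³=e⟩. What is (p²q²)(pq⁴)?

Compute (p²q²) · (pq⁴) by multiplying left to right and reducing via the relations at each step:
  (p²q²) · p = q²
  (q²) · q⁴ = q

Answer: q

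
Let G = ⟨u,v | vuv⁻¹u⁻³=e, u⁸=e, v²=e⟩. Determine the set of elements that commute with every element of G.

An element z ∈ Z(G) iff z commutes with every generator.
For example u⁴ is central: (u⁴)·u = u⁵ = u·(u⁴); (u⁴)·v = u⁴v = v·(u⁴).
Whereas u ∉ Z(G) since u·v = uv ≠ u³v = v·u.
Checking each of the 16 elements this way gives Z(G) = {e, u⁴}, of order 2.

Answer: {e, u⁴}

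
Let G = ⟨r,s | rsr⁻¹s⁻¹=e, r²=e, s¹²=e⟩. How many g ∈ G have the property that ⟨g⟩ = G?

⟨g⟩ = G would require ord(g) = |G| = 24, but the maximum element order in G is 12 < 24. So G is not cyclic and no single element generates it: the count is 0.

Answer: 0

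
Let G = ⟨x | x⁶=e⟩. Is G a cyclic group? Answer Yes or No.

|G| = 6. The element x has order 6 (its powers give 6 distinct elements), so ⟨x⟩ = G and G is cyclic.

Answer: Yes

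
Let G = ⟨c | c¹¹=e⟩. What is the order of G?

G is generated by a single element, so G is cyclic. The relator gives c¹¹ = e and no smaller power is forced to be e, so the 11 powers {c, e, c², c³, c⁴, c⁵, c⁶, c⁷, c⁸, c⁹, c¹⁰} are distinct. Hence |G| = 11.

Answer: 11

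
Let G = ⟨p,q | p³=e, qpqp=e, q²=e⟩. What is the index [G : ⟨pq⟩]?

First find ord(pq) by computing successive powers:
  (pq)¹ = pq, (pq)² = e.
So |⟨pq⟩| = ord(pq) = 2. With |G| = 6, by Lagrange [G : ⟨pq⟩] = 6/2 = 3.

Answer: 3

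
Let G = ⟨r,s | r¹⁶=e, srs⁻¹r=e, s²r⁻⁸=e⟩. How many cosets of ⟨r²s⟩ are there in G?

First find ord(r²s) by computing successive powers:
  (r²s)¹ = r²s, (r²s)² = r⁸, (r²s)³ = r²s⁻¹, (r²s)⁴ = e.
So |⟨r²s⟩| = ord(r²s) = 4. With |G| = 32, by Lagrange [G : ⟨r²s⟩] = 32/4 = 8.

Answer: 8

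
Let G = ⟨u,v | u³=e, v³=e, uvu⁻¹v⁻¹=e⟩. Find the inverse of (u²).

The order of (u²) is 3 (smallest k with (u²)ᵏ = e), so (u²)⁻¹ = (u²)² = u.
Check: (u²) · u → (u²) · u = e, giving e as required.

Answer: u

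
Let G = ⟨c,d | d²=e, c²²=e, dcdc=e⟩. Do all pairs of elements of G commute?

c·d = cd but d·c = c²¹d, so c·d ≠ d·c and G is not abelian.

Answer: No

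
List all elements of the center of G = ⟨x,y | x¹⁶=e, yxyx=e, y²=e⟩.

An element z ∈ Z(G) iff z commutes with every generator.
For example x⁸ is central: (x⁸)·x = x⁹ = x·(x⁸); (x⁸)·y = x⁸y = y·(x⁸).
Whereas x ∉ Z(G) since x·y = xy ≠ x¹⁵y = y·x.
Checking each of the 32 elements this way gives Z(G) = {e, x⁸}, of order 2.

Answer: {e, x⁸}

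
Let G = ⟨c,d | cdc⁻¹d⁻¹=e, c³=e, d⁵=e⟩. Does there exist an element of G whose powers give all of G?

|G| = 15. The element cd has order 15 (its powers give 15 distinct elements), so ⟨cd⟩ = G and G is cyclic.

Answer: Yes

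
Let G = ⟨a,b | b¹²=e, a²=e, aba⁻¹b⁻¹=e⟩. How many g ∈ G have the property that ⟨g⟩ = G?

⟨g⟩ = G would require ord(g) = |G| = 24, but the maximum element order in G is 12 < 24. So G is not cyclic and no single element generates it: the count is 0.

Answer: 0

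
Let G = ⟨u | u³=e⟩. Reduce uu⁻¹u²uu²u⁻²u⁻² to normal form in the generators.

Multiply left to right, reducing at each step:
  u · u⁻¹ = e
  e · u² = u²
  (u²) · u = e
  e · u² = u²
  (u²) · u⁻² = e
  e · u⁻² = u

Answer: u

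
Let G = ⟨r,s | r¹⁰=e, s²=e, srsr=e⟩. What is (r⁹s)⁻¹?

The order of (r⁹s) is 2 (smallest k with (r⁹s)ᵏ = e), so (r⁹s)⁻¹ = (r⁹s)¹ = r⁹s.
Check: (r⁹s) · (r⁹s) → (r⁹s) · r⁹ = s;   s · s = e, giving e as required.

Answer: r⁹s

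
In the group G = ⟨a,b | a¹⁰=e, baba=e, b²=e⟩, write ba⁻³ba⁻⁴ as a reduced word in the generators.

Multiply left to right, reducing at each step:
  b · a⁻³ = a³b
  (a³b) · b = a³
  (a³) · a⁻⁴ = a⁹

Answer: a⁹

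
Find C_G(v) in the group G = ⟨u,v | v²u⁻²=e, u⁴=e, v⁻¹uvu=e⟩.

⟨v⟩ ⊆ C_G(v) since powers of v commute with v; so |C_G(v)| ≥ |⟨v⟩| = 4.
By orbit–stabilizer, |C_G(v)| = |G| / |conj. class of v| = 8 / 2 = 4.
The 4 elements commuting with v are {e, u², v, v⁻¹}.

Answer: {e, u², v, v⁻¹}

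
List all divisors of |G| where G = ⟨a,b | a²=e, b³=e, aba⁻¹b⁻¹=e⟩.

|G| = 6 = 2 · 3. By Lagrange's theorem the order of any subgroup divides 6; the divisors of 6 are 1, 2, 3, 6.

Answer: 1, 2, 3, 6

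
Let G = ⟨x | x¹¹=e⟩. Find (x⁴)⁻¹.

The order of (x⁴) is 11 (smallest k with (x⁴)ᵏ = e), so (x⁴)⁻¹ = (x⁴)¹⁰ = x⁷.
Check: (x⁴) · (x⁷) → (x⁴) · x⁷ = e, giving e as required.

Answer: x⁷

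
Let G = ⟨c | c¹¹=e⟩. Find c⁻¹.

The order of c is 11 (smallest k with cᵏ = e), so c⁻¹ = c¹⁰ = c¹⁰.
Check: c · (c¹⁰) → c · c¹⁰ = e, giving e as required.

Answer: c¹⁰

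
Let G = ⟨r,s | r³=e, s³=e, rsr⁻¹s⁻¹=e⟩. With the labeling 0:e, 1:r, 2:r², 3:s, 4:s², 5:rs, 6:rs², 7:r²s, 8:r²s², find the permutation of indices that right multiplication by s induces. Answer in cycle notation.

(0 3 4)(1 5 6)(2 7 8)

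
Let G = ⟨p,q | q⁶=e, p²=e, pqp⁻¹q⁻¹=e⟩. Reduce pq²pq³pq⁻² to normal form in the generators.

Multiply left to right, reducing at each step:
  p · q² = pq²
  (pq²) · p = q²
  (q²) · q³ = q⁵
  (q⁵) · p = pq⁵
  (pq⁵) · q⁻² = pq³

Answer: pq³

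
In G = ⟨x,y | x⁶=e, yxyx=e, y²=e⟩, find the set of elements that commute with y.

⟨y⟩ ⊆ C_G(y) since powers of y commute with y; so |C_G(y)| ≥ |⟨y⟩| = 2.
By orbit–stabilizer, |C_G(y)| = |G| / |conj. class of y| = 12 / 3 = 4.
The 4 elements commuting with y are {e, x³, y, x³y}.

Answer: {e, x³, y, x³y}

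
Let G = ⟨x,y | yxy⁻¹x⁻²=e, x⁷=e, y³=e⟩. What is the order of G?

Enumerate words in the generators, reducing via the relations: the distinct elements are
  {e, x, y, xy, x², x³, x⁴, x⁵, x⁶, y², xy², x²y, x³y, x⁴y, x⁵y, x⁶y, x²y², x³y², x⁴y², x⁵y², x⁶y²}.
No further products give new elements, so |G| = 21.

Answer: 21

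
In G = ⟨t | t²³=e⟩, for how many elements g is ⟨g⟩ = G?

G is cyclic of order 23. An element generates G iff its order is 23, and a cyclic group of order 23 has exactly φ(23) = 22 such elements.

Answer: 22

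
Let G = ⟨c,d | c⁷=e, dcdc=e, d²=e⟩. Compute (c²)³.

Compute successive powers of (c²), reducing at each step:
  (c²)²: (c²) · c² = c⁴
  (c²)³: (c⁴) · c² = c⁶

Answer: c⁶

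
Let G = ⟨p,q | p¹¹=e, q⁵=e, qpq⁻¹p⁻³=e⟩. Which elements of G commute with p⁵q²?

⟨p⁵q²⟩ ⊆ C_G(p⁵q²) since powers of p⁵q² commute with p⁵q²; so |C_G(p⁵q²)| ≥ |⟨p⁵q²⟩| = 5.
By orbit–stabilizer, |C_G(p⁵q²)| = |G| / |conj. class of p⁵q²| = 55 / 11 = 5.
The 5 elements commuting with p⁵q² are {e, p⁴q, p⁵q², p⁶q⁴, p⁸q³}.

Answer: {e, p⁴q, p⁵q², p⁶q⁴, p⁸q³}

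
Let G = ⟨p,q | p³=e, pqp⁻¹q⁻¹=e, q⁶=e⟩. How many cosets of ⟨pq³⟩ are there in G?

First find ord(pq³) by computing successive powers:
  (pq³)¹ = pq³, (pq³)² = p², (pq³)³ = q³, (pq³)⁴ = p, (pq³)⁵ = p²q³, (pq³)⁶ = e.
So |⟨pq³⟩| = ord(pq³) = 6. With |G| = 18, by Lagrange [G : ⟨pq³⟩] = 18/6 = 3.

Answer: 3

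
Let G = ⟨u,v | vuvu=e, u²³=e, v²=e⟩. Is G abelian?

u·v = uv but v·u = u²²v, so u·v ≠ v·u and G is not abelian.

Answer: No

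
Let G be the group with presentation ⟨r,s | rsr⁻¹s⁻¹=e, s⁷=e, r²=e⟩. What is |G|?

Enumerate words in the generators, reducing via the relations: the distinct elements are
  {e, r, s, rs, s², s³, s⁴, s⁵, s⁶, rs², rs³, rs⁴, rs⁵, rs⁶}.
No further products give new elements, so |G| = 14.

Answer: 14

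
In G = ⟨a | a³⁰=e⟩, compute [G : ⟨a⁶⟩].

First find ord(a⁶) by computing successive powers:
  (a⁶)¹ = a⁶, (a⁶)² = a¹², (a⁶)³ = a¹⁸, (a⁶)⁴ = a²⁴, (a⁶)⁵ = e.
So |⟨a⁶⟩| = ord(a⁶) = 5. With |G| = 30, by Lagrange [G : ⟨a⁶⟩] = 30/5 = 6.

Answer: 6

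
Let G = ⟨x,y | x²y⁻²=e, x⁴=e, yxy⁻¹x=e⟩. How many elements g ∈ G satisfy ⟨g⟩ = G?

⟨g⟩ = G would require ord(g) = |G| = 8, but the maximum element order in G is 4 < 8. So G is not cyclic and no single element generates it: the count is 0.

Answer: 0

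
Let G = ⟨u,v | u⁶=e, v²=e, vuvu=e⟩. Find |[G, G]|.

G' = [G, G] is generated by all commutators. The generator-pair commutators are: [u, v] = u².
The subgroup they normally generate is {e, u², u⁴}, of order 3.
Check: |G/G'| = 12/3 = 4 is the order of the abelianisation.

Answer: 3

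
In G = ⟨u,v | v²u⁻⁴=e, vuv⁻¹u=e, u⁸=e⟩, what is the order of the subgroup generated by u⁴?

|⟨u⁴⟩| equals the order of u⁴. Compute successive powers until reaching e:
  (u⁴)¹ = u⁴, (u⁴)² = e.
The smallest positive k with (u⁴)ᵏ = e is 2, so |⟨u⁴⟩| = 2.

Answer: 2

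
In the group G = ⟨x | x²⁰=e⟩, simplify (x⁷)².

Compute successive powers of (x⁷), reducing at each step:
  (x⁷)²: (x⁷) · x⁷ = x¹⁴

Answer: x¹⁴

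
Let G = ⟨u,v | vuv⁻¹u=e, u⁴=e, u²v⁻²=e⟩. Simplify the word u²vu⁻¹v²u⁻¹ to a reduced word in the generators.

Multiply left to right, reducing at each step:
  (u²) · v = v⁻¹
  (v⁻¹) · u⁻¹ = uv⁻¹
  (uv⁻¹) · v² = uv
  (uv) · u⁻¹ = v⁻¹

Answer: v⁻¹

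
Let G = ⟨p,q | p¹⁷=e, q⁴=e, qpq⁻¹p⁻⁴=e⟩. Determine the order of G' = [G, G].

G' = [G, G] is generated by all commutators. The generator-pair commutators are: [p, q] = p¹⁴.
The subgroup they normally generate is {e, p, p², p³, p⁴, p⁵, p⁶, p⁷, p⁸, p⁹, p¹⁰, p¹¹, p¹², p¹³, p¹⁴, p¹⁵, p¹⁶}, of order 17.
Check: |G/G'| = 68/17 = 4 is the order of the abelianisation.

Answer: 17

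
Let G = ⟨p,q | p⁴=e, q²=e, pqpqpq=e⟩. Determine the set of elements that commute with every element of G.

An element z ∈ Z(G) iff z commutes with every generator.
For example e is central: e·p = p = p·e; e·q = q = q·e.
Whereas p ∉ Z(G) since p·q = pq ≠ qp = q·p.
Checking each of the 24 elements this way gives Z(G) = {e}, of order 1.

Answer: {e}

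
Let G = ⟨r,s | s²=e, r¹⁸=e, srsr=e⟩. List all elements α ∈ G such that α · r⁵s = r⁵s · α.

⟨r⁵s⟩ ⊆ C_G(r⁵s) since powers of r⁵s commute with r⁵s; so |C_G(r⁵s)| ≥ |⟨r⁵s⟩| = 2.
By orbit–stabilizer, |C_G(r⁵s)| = |G| / |conj. class of r⁵s| = 36 / 9 = 4.
The 4 elements commuting with r⁵s are {e, r⁹, r⁵s, r¹⁴s}.

Answer: {e, r⁹, r⁵s, r¹⁴s}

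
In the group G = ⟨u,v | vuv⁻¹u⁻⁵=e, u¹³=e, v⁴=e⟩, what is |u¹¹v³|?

Compute successive powers until reaching e:
  (u¹¹v³)¹ = u¹¹v³, (u¹¹v³)² = u⁸v², (u¹¹v³)³ = u¹⁰v, (u¹¹v³)⁴ = e.
The smallest positive k with (u¹¹v³)ᵏ = e is 4.

Answer: 4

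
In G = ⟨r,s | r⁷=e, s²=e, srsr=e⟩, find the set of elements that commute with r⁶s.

⟨r⁶s⟩ ⊆ C_G(r⁶s) since powers of r⁶s commute with r⁶s; so |C_G(r⁶s)| ≥ |⟨r⁶s⟩| = 2.
By orbit–stabilizer, |C_G(r⁶s)| = |G| / |conj. class of r⁶s| = 14 / 7 = 2.
The 2 elements commuting with r⁶s are {e, r⁶s}.

Answer: {e, r⁶s}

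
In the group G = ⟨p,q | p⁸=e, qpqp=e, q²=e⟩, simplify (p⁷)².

Compute successive powers of (p⁷), reducing at each step:
  (p⁷)²: (p⁷) · p⁷ = p⁶

Answer: p⁶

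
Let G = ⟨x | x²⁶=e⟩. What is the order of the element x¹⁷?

Compute successive powers until reaching e:
  (x¹⁷)¹ = x¹⁷, (x¹⁷)² = x⁸, (x¹⁷)³ = x²⁵, (x¹⁷)⁴ = x¹⁶, (x¹⁷)⁵ = x⁷, (x¹⁷)⁶ = x²⁴, (x¹⁷)⁷ = x¹⁵, (x¹⁷)⁸ = x⁶, (x¹⁷)⁹ = x²³, (x¹⁷)¹⁰ = x¹⁴, (x¹⁷)¹¹ = x⁵, (x¹⁷)¹² = x²², (x¹⁷)¹³ = x¹³, (x¹⁷)¹⁴ = x⁴, (x¹⁷)¹⁵ = x²¹, (x¹⁷)¹⁶ = x¹², (x¹⁷)¹⁷ = x³, (x¹⁷)¹⁸ = x²⁰, (x¹⁷)¹⁹ = x¹¹, (x¹⁷)²⁰ = x², (x¹⁷)²¹ = x¹⁹, (x¹⁷)²² = x¹⁰, (x¹⁷)²³ = x, (x¹⁷)²⁴ = x¹⁸, (x¹⁷)²⁵ = x⁹, (x¹⁷)²⁶ = e.
The smallest positive k with (x¹⁷)ᵏ = e is 26.

Answer: 26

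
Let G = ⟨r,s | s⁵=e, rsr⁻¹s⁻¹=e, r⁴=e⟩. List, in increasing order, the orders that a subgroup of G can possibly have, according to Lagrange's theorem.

|G| = 20 = 2² · 5. By Lagrange's theorem the order of any subgroup divides 20; the divisors of 20 are 1, 2, 4, 5, 10, 20.

Answer: 1, 2, 4, 5, 10, 20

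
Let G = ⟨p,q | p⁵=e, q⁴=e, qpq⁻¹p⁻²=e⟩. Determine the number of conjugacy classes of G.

The conjugacy classes (representative and size) are:
  [e] (size 1), [p⁴] (size 4), [p²q] (size 5), [q²] (size 5), [p³q³] (size 5).
Class equation: 1 + 4 + 5 + 5 + 5 = 20 = |G|. So G has 5 conjugacy classes.

Answer: 5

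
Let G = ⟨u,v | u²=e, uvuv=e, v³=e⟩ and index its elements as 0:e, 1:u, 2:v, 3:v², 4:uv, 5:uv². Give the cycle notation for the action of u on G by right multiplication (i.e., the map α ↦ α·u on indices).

(0 1)(2 5)(3 4)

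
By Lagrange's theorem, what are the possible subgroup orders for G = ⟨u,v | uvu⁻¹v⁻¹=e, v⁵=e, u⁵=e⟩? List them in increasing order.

|G| = 25 = 5². By Lagrange's theorem the order of any subgroup divides 25; the divisors of 25 are 1, 5, 25.

Answer: 1, 5, 25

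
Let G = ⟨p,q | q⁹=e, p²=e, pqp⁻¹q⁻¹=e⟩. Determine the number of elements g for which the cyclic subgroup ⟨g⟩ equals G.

G is cyclic of order 18. An element generates G iff its order is 18, and a cyclic group of order 18 has exactly φ(18) = 6 such elements.

Answer: 6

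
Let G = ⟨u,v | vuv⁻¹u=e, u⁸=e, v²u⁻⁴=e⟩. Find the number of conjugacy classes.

The conjugacy classes (representative and size) are:
  [e] (size 1), [u⁷] (size 2), [u²] (size 2), [u⁵] (size 2), [u⁴] (size 1), [u²v⁻¹] (size 4), [u³v] (size 4).
Class equation: 1 + 2 + 2 + 2 + 1 + 4 + 4 = 16 = |G|. So G has 7 conjugacy classes.

Answer: 7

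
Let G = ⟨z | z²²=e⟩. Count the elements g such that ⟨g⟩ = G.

G is cyclic of order 22. An element generates G iff its order is 22, and a cyclic group of order 22 has exactly φ(22) = 10 such elements.

Answer: 10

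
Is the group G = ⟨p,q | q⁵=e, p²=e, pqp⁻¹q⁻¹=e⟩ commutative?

Each pair of generators commutes: p·q = pq = q·p. Since the generators pairwise commute, every element of G commutes with every other, so G is abelian.

Answer: Yes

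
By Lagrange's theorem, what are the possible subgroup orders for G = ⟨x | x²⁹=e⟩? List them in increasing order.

|G| = 29 = 29. By Lagrange's theorem the order of any subgroup divides 29; the divisors of 29 are 1, 29.

Answer: 1, 29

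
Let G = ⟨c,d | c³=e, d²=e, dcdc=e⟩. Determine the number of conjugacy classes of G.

The conjugacy classes (representative and size) are:
  [e] (size 1), [c] (size 2), [cd] (size 3).
Class equation: 1 + 2 + 3 = 6 = |G|. So G has 3 conjugacy classes.

Answer: 3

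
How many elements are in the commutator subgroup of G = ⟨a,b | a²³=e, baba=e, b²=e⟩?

G' = [G, G] is generated by all commutators. The generator-pair commutators are: [a, b] = a².
The subgroup they normally generate is {e, a, a², a³, a⁴, a⁵, a⁶, a⁷, a⁸, a⁹, a¹⁰, a¹¹, a¹², a¹³, a¹⁴, a¹⁵, a¹⁶, a¹⁷, a¹⁸, a¹⁹, a²⁰, a²¹, a²²}, of order 23.
Check: |G/G'| = 46/23 = 2 is the order of the abelianisation.

Answer: 23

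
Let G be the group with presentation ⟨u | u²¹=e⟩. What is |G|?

G is generated by a single element, so G is cyclic. The relator gives u²¹ = e and no smaller power is forced to be e, so the 21 powers {e, u, u², u³, u⁴, u⁵, u⁶, u⁷, u⁸, u⁹, u²⁰, u¹², u¹³, u¹¹, u¹⁰, u¹⁴, u¹⁵, u¹⁶, u¹⁷, u¹⁸, u¹⁹} are distinct. Hence |G| = 21.

Answer: 21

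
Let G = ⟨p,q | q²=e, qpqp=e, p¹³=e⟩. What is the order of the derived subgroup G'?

G' = [G, G] is generated by all commutators. The generator-pair commutators are: [p, q] = p².
The subgroup they normally generate is {e, p, p², p³, p⁴, p⁵, p⁶, p⁷, p⁸, p⁹, p¹⁰, p¹¹, p¹²}, of order 13.
Check: |G/G'| = 26/13 = 2 is the order of the abelianisation.

Answer: 13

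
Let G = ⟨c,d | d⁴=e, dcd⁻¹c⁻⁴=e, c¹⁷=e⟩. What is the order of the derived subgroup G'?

G' = [G, G] is generated by all commutators. The generator-pair commutators are: [c, d] = c¹⁴.
The subgroup they normally generate is {e, c, c², c³, c⁴, c⁵, c⁶, c⁷, c⁸, c⁹, c¹⁰, c¹¹, c¹², c¹³, c¹⁴, c¹⁵, c¹⁶}, of order 17.
Check: |G/G'| = 68/17 = 4 is the order of the abelianisation.

Answer: 17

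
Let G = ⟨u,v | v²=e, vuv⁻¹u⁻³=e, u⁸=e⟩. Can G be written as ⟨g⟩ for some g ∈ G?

Every cyclic group is abelian. But u·v = uv while v·u = u³v, so u·v ≠ v·u and G is not abelian. Hence G is not cyclic.

Answer: No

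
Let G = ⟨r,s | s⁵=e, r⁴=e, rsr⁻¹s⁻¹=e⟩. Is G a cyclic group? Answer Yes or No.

|G| = 20. The element rs has order 20 (its powers give 20 distinct elements), so ⟨rs⟩ = G and G is cyclic.

Answer: Yes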